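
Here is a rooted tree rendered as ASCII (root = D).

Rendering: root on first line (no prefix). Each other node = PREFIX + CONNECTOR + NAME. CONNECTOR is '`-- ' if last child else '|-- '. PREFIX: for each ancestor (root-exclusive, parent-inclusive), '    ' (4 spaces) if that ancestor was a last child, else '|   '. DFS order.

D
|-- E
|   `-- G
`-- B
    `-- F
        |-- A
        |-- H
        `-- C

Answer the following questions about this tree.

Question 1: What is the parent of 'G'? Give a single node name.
Scan adjacency: G appears as child of E

Answer: E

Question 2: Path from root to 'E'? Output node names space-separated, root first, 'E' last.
Walk down from root: D -> E

Answer: D E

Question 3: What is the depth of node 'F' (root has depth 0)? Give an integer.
Answer: 2

Derivation:
Path from root to F: D -> B -> F
Depth = number of edges = 2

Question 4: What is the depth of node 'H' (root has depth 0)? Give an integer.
Path from root to H: D -> B -> F -> H
Depth = number of edges = 3

Answer: 3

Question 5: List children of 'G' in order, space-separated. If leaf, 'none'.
Answer: none

Derivation:
Node G's children (from adjacency): (leaf)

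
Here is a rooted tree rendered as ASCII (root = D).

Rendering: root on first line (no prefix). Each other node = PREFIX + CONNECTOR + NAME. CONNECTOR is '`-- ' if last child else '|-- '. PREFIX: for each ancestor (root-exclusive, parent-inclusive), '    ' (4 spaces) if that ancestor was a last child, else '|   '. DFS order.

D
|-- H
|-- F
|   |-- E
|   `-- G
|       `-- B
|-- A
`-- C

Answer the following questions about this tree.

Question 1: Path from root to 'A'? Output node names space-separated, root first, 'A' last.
Walk down from root: D -> A

Answer: D A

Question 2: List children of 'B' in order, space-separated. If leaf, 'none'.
Node B's children (from adjacency): (leaf)

Answer: none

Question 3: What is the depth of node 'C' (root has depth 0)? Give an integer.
Answer: 1

Derivation:
Path from root to C: D -> C
Depth = number of edges = 1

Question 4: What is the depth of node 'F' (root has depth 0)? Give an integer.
Path from root to F: D -> F
Depth = number of edges = 1

Answer: 1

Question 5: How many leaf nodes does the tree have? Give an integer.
Leaves (nodes with no children): A, B, C, E, H

Answer: 5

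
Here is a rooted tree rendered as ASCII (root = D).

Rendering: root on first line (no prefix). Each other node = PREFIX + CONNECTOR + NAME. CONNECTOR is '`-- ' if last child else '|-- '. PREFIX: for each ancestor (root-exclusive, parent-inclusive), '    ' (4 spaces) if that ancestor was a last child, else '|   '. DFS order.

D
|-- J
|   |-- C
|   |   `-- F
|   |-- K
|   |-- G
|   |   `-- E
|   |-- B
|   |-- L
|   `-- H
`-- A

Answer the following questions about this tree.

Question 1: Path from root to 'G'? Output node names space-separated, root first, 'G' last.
Answer: D J G

Derivation:
Walk down from root: D -> J -> G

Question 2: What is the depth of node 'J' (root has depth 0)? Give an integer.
Path from root to J: D -> J
Depth = number of edges = 1

Answer: 1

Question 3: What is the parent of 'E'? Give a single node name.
Answer: G

Derivation:
Scan adjacency: E appears as child of G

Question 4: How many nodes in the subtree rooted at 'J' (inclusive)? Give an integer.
Answer: 9

Derivation:
Subtree rooted at J contains: B, C, E, F, G, H, J, K, L
Count = 9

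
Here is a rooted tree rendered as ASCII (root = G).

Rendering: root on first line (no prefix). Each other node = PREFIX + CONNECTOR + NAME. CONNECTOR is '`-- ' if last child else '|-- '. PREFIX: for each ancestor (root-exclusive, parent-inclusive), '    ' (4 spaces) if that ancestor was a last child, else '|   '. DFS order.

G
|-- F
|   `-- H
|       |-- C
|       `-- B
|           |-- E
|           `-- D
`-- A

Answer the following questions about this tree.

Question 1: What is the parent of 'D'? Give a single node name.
Answer: B

Derivation:
Scan adjacency: D appears as child of B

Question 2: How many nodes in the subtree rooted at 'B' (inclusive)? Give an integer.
Subtree rooted at B contains: B, D, E
Count = 3

Answer: 3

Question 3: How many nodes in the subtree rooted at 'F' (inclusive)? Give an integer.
Subtree rooted at F contains: B, C, D, E, F, H
Count = 6

Answer: 6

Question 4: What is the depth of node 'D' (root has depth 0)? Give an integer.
Path from root to D: G -> F -> H -> B -> D
Depth = number of edges = 4

Answer: 4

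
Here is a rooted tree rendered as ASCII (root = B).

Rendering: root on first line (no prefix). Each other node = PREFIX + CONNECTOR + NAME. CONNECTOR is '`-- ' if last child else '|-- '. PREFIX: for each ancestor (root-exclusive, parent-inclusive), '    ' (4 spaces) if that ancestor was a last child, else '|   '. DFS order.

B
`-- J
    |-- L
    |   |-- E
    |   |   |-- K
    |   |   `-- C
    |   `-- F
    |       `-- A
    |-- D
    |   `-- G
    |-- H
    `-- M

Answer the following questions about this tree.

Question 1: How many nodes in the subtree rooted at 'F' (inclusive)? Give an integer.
Subtree rooted at F contains: A, F
Count = 2

Answer: 2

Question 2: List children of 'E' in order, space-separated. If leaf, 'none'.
Answer: K C

Derivation:
Node E's children (from adjacency): K, C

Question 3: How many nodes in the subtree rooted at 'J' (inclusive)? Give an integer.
Subtree rooted at J contains: A, C, D, E, F, G, H, J, K, L, M
Count = 11

Answer: 11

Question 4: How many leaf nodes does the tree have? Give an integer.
Answer: 6

Derivation:
Leaves (nodes with no children): A, C, G, H, K, M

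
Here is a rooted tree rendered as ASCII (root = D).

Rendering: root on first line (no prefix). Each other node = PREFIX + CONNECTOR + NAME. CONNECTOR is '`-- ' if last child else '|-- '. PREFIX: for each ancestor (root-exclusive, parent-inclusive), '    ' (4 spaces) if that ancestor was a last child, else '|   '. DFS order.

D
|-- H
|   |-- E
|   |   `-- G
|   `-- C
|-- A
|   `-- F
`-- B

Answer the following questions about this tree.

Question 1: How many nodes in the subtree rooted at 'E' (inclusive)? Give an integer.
Subtree rooted at E contains: E, G
Count = 2

Answer: 2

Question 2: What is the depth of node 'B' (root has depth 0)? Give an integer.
Path from root to B: D -> B
Depth = number of edges = 1

Answer: 1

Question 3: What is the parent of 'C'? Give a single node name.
Answer: H

Derivation:
Scan adjacency: C appears as child of H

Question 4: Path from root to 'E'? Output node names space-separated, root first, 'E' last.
Answer: D H E

Derivation:
Walk down from root: D -> H -> E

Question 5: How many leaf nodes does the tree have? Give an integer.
Leaves (nodes with no children): B, C, F, G

Answer: 4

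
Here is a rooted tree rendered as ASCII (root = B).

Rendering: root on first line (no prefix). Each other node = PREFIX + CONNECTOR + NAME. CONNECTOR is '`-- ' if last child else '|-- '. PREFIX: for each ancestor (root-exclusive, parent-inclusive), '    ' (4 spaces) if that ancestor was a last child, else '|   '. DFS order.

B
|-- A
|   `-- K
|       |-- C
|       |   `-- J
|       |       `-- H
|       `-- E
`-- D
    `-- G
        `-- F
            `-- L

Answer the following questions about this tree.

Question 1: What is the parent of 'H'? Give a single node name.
Answer: J

Derivation:
Scan adjacency: H appears as child of J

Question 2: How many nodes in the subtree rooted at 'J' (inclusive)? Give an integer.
Answer: 2

Derivation:
Subtree rooted at J contains: H, J
Count = 2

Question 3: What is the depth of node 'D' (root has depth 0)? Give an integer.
Answer: 1

Derivation:
Path from root to D: B -> D
Depth = number of edges = 1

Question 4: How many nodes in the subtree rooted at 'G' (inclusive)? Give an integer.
Subtree rooted at G contains: F, G, L
Count = 3

Answer: 3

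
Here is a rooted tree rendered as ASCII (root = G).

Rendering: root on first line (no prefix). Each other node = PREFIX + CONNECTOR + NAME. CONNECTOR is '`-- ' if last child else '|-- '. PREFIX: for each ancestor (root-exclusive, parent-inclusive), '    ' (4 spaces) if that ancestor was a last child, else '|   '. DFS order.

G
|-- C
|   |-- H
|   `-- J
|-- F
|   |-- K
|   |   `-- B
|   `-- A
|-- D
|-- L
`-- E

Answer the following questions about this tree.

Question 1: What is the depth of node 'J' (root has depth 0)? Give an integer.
Answer: 2

Derivation:
Path from root to J: G -> C -> J
Depth = number of edges = 2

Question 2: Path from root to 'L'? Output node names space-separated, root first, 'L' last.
Walk down from root: G -> L

Answer: G L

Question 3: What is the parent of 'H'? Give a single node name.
Answer: C

Derivation:
Scan adjacency: H appears as child of C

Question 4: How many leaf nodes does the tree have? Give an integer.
Answer: 7

Derivation:
Leaves (nodes with no children): A, B, D, E, H, J, L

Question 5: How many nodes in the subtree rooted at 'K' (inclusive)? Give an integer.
Answer: 2

Derivation:
Subtree rooted at K contains: B, K
Count = 2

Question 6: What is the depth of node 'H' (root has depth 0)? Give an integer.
Answer: 2

Derivation:
Path from root to H: G -> C -> H
Depth = number of edges = 2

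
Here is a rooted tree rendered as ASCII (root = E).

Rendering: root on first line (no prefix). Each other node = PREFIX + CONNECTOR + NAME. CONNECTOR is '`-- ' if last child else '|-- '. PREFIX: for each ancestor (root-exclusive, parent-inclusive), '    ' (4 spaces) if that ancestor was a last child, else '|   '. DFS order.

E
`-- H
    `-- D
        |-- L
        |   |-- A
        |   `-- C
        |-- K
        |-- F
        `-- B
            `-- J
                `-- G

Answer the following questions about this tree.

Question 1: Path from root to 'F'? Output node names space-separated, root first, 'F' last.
Answer: E H D F

Derivation:
Walk down from root: E -> H -> D -> F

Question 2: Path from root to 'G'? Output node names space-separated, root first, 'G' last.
Answer: E H D B J G

Derivation:
Walk down from root: E -> H -> D -> B -> J -> G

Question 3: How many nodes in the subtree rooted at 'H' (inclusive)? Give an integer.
Subtree rooted at H contains: A, B, C, D, F, G, H, J, K, L
Count = 10

Answer: 10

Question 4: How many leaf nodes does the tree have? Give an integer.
Answer: 5

Derivation:
Leaves (nodes with no children): A, C, F, G, K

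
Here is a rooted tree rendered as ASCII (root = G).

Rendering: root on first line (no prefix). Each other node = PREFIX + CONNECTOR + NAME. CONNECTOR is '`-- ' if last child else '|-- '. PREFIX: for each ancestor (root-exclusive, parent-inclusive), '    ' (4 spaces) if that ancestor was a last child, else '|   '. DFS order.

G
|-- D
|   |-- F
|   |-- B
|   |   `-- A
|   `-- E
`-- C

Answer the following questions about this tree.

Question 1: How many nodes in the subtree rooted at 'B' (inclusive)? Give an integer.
Answer: 2

Derivation:
Subtree rooted at B contains: A, B
Count = 2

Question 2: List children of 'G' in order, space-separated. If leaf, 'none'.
Answer: D C

Derivation:
Node G's children (from adjacency): D, C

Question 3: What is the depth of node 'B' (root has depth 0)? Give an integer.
Answer: 2

Derivation:
Path from root to B: G -> D -> B
Depth = number of edges = 2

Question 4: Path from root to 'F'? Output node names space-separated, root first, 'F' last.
Walk down from root: G -> D -> F

Answer: G D F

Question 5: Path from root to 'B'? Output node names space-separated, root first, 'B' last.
Answer: G D B

Derivation:
Walk down from root: G -> D -> B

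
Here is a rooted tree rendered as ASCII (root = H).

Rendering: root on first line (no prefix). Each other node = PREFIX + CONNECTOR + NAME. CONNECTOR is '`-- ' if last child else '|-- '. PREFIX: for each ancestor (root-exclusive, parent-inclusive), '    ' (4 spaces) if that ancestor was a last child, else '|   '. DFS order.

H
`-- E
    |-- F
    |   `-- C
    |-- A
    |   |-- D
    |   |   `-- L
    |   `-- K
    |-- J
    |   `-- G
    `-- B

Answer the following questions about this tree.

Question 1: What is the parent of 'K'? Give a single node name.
Answer: A

Derivation:
Scan adjacency: K appears as child of A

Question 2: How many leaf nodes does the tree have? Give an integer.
Answer: 5

Derivation:
Leaves (nodes with no children): B, C, G, K, L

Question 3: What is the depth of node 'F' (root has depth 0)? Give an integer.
Path from root to F: H -> E -> F
Depth = number of edges = 2

Answer: 2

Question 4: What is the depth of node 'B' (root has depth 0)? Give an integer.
Path from root to B: H -> E -> B
Depth = number of edges = 2

Answer: 2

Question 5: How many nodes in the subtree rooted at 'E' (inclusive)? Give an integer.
Answer: 10

Derivation:
Subtree rooted at E contains: A, B, C, D, E, F, G, J, K, L
Count = 10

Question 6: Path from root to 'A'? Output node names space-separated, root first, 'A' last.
Answer: H E A

Derivation:
Walk down from root: H -> E -> A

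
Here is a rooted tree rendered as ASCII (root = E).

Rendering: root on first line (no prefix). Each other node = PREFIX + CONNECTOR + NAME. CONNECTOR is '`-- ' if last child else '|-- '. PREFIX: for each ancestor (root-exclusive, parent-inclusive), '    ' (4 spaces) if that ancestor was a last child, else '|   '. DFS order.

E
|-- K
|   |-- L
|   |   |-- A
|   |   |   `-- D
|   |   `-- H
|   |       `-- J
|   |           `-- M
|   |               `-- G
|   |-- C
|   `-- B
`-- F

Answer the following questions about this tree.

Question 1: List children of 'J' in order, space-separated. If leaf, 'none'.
Answer: M

Derivation:
Node J's children (from adjacency): M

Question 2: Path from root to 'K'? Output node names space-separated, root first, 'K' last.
Walk down from root: E -> K

Answer: E K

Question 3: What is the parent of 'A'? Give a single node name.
Scan adjacency: A appears as child of L

Answer: L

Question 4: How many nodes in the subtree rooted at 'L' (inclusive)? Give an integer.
Subtree rooted at L contains: A, D, G, H, J, L, M
Count = 7

Answer: 7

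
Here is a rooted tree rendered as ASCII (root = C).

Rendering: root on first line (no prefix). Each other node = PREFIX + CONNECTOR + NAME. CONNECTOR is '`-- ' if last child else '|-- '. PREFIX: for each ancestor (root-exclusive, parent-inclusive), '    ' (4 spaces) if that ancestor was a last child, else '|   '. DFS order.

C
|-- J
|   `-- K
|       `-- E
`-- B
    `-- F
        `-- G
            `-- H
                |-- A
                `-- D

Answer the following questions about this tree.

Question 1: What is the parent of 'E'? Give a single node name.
Scan adjacency: E appears as child of K

Answer: K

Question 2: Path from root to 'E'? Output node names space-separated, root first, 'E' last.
Walk down from root: C -> J -> K -> E

Answer: C J K E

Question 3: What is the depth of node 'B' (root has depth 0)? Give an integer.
Answer: 1

Derivation:
Path from root to B: C -> B
Depth = number of edges = 1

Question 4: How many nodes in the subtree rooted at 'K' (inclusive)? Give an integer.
Answer: 2

Derivation:
Subtree rooted at K contains: E, K
Count = 2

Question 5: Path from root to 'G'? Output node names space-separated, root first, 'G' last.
Walk down from root: C -> B -> F -> G

Answer: C B F G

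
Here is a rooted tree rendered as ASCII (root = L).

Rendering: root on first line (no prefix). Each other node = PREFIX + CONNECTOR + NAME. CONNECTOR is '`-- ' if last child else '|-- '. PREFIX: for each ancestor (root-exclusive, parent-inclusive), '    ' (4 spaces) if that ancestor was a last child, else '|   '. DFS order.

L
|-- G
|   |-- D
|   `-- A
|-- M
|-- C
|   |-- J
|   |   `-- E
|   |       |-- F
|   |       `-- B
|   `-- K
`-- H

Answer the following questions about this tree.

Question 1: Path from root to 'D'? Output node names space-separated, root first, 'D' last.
Answer: L G D

Derivation:
Walk down from root: L -> G -> D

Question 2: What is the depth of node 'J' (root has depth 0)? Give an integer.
Path from root to J: L -> C -> J
Depth = number of edges = 2

Answer: 2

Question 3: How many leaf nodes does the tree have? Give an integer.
Leaves (nodes with no children): A, B, D, F, H, K, M

Answer: 7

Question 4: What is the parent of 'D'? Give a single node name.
Scan adjacency: D appears as child of G

Answer: G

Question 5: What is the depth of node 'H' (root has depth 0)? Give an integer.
Path from root to H: L -> H
Depth = number of edges = 1

Answer: 1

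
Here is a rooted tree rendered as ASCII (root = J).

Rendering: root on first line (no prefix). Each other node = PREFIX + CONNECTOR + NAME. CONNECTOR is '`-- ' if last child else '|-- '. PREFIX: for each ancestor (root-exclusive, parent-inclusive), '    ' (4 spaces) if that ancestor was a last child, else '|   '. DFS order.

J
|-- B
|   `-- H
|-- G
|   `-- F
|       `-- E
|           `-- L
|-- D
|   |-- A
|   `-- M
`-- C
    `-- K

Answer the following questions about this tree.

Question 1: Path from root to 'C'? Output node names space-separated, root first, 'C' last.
Walk down from root: J -> C

Answer: J C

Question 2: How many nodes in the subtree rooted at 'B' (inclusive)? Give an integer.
Answer: 2

Derivation:
Subtree rooted at B contains: B, H
Count = 2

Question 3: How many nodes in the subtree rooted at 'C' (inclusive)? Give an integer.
Answer: 2

Derivation:
Subtree rooted at C contains: C, K
Count = 2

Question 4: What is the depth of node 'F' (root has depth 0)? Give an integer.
Answer: 2

Derivation:
Path from root to F: J -> G -> F
Depth = number of edges = 2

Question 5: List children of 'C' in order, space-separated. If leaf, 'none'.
Answer: K

Derivation:
Node C's children (from adjacency): K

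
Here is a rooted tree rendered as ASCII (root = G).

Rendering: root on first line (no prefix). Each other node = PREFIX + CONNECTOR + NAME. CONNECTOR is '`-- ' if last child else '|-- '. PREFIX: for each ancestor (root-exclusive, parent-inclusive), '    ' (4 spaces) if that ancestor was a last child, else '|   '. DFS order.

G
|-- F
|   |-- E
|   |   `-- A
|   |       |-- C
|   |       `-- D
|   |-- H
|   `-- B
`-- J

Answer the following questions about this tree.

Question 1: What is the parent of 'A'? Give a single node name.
Answer: E

Derivation:
Scan adjacency: A appears as child of E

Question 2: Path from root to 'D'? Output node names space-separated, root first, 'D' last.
Walk down from root: G -> F -> E -> A -> D

Answer: G F E A D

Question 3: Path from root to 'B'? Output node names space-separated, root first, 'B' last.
Walk down from root: G -> F -> B

Answer: G F B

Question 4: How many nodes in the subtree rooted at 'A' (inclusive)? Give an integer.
Subtree rooted at A contains: A, C, D
Count = 3

Answer: 3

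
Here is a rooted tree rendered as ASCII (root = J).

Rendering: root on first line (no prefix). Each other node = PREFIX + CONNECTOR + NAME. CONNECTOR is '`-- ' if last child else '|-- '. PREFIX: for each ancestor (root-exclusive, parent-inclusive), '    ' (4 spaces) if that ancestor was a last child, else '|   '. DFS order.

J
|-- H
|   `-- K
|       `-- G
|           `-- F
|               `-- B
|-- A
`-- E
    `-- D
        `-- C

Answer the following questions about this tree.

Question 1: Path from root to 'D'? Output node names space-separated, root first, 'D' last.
Answer: J E D

Derivation:
Walk down from root: J -> E -> D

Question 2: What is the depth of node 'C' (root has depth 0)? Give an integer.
Path from root to C: J -> E -> D -> C
Depth = number of edges = 3

Answer: 3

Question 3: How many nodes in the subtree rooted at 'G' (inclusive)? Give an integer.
Answer: 3

Derivation:
Subtree rooted at G contains: B, F, G
Count = 3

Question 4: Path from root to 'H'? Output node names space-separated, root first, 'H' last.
Walk down from root: J -> H

Answer: J H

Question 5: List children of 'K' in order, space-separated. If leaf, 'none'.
Answer: G

Derivation:
Node K's children (from adjacency): G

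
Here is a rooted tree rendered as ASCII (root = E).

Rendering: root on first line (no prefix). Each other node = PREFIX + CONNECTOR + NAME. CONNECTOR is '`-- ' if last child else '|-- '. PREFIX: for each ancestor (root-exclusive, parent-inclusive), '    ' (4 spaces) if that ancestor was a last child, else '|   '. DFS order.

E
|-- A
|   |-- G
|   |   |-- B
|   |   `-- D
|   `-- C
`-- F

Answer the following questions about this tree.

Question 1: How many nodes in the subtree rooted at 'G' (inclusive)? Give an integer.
Answer: 3

Derivation:
Subtree rooted at G contains: B, D, G
Count = 3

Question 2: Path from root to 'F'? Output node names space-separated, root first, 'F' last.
Answer: E F

Derivation:
Walk down from root: E -> F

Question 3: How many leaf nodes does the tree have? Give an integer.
Leaves (nodes with no children): B, C, D, F

Answer: 4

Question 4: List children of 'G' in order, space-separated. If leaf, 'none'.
Node G's children (from adjacency): B, D

Answer: B D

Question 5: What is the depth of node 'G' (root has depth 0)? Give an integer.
Answer: 2

Derivation:
Path from root to G: E -> A -> G
Depth = number of edges = 2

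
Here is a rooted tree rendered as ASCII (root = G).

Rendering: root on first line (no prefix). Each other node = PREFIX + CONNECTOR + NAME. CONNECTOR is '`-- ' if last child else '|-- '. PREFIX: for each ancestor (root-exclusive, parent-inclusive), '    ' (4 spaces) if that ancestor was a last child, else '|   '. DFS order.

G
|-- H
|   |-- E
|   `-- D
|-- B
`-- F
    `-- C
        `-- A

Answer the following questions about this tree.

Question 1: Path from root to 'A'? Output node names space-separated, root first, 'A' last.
Walk down from root: G -> F -> C -> A

Answer: G F C A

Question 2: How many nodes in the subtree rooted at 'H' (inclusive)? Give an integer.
Answer: 3

Derivation:
Subtree rooted at H contains: D, E, H
Count = 3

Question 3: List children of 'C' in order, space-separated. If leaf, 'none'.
Node C's children (from adjacency): A

Answer: A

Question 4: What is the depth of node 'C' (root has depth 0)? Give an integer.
Answer: 2

Derivation:
Path from root to C: G -> F -> C
Depth = number of edges = 2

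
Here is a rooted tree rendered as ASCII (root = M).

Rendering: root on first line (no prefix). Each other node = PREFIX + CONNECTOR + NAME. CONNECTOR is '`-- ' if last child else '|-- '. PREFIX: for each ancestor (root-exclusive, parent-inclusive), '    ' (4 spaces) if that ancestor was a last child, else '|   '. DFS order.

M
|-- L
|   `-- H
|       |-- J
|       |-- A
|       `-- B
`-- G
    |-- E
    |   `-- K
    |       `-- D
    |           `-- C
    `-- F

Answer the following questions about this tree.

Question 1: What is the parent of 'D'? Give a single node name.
Scan adjacency: D appears as child of K

Answer: K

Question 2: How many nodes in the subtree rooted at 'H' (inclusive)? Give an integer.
Subtree rooted at H contains: A, B, H, J
Count = 4

Answer: 4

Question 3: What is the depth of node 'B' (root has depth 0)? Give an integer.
Path from root to B: M -> L -> H -> B
Depth = number of edges = 3

Answer: 3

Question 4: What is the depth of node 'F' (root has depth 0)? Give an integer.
Path from root to F: M -> G -> F
Depth = number of edges = 2

Answer: 2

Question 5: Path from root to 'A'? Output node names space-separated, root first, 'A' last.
Answer: M L H A

Derivation:
Walk down from root: M -> L -> H -> A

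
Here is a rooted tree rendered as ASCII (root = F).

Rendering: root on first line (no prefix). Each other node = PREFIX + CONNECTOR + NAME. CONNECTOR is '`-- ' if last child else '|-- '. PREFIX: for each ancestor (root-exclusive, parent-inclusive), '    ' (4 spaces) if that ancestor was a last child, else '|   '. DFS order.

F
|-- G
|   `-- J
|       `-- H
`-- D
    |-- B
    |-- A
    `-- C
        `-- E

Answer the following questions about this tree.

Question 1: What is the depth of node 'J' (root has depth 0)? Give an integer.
Answer: 2

Derivation:
Path from root to J: F -> G -> J
Depth = number of edges = 2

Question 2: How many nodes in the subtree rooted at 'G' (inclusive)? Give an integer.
Subtree rooted at G contains: G, H, J
Count = 3

Answer: 3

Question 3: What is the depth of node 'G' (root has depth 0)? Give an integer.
Path from root to G: F -> G
Depth = number of edges = 1

Answer: 1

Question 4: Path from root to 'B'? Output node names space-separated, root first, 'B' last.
Walk down from root: F -> D -> B

Answer: F D B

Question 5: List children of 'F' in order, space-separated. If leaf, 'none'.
Node F's children (from adjacency): G, D

Answer: G D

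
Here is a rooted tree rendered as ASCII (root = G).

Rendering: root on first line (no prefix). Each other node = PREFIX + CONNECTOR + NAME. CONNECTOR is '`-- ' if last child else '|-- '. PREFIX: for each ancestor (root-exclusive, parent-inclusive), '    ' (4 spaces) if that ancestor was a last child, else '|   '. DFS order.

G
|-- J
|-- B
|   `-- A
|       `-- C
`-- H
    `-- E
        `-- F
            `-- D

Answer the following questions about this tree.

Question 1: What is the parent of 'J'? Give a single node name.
Scan adjacency: J appears as child of G

Answer: G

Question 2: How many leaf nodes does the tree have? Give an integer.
Answer: 3

Derivation:
Leaves (nodes with no children): C, D, J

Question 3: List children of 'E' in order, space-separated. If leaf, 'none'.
Answer: F

Derivation:
Node E's children (from adjacency): F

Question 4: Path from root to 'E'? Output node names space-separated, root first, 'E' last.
Answer: G H E

Derivation:
Walk down from root: G -> H -> E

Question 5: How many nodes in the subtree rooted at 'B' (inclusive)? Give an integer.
Answer: 3

Derivation:
Subtree rooted at B contains: A, B, C
Count = 3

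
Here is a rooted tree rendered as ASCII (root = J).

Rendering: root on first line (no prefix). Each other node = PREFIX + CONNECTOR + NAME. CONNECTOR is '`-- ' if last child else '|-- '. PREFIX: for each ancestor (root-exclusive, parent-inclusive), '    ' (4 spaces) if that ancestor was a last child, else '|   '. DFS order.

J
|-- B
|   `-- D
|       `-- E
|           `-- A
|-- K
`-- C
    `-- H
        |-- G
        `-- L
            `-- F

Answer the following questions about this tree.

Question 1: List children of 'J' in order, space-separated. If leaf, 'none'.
Answer: B K C

Derivation:
Node J's children (from adjacency): B, K, C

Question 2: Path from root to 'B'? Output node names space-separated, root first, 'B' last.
Answer: J B

Derivation:
Walk down from root: J -> B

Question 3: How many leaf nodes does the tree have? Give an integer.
Leaves (nodes with no children): A, F, G, K

Answer: 4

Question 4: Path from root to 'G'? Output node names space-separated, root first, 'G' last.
Walk down from root: J -> C -> H -> G

Answer: J C H G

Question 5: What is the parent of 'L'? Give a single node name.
Scan adjacency: L appears as child of H

Answer: H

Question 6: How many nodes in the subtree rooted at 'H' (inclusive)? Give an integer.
Subtree rooted at H contains: F, G, H, L
Count = 4

Answer: 4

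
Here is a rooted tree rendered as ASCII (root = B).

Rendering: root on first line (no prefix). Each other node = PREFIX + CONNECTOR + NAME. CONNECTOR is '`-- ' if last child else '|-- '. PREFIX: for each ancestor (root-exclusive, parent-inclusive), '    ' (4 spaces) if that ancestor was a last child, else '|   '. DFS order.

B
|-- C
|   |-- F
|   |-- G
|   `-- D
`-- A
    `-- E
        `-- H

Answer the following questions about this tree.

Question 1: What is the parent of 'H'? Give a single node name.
Scan adjacency: H appears as child of E

Answer: E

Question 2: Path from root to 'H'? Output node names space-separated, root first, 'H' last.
Answer: B A E H

Derivation:
Walk down from root: B -> A -> E -> H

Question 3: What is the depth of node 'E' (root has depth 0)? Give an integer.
Answer: 2

Derivation:
Path from root to E: B -> A -> E
Depth = number of edges = 2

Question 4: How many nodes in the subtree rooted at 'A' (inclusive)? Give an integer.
Subtree rooted at A contains: A, E, H
Count = 3

Answer: 3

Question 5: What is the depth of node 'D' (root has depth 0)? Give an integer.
Path from root to D: B -> C -> D
Depth = number of edges = 2

Answer: 2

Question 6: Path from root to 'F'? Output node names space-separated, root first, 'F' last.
Answer: B C F

Derivation:
Walk down from root: B -> C -> F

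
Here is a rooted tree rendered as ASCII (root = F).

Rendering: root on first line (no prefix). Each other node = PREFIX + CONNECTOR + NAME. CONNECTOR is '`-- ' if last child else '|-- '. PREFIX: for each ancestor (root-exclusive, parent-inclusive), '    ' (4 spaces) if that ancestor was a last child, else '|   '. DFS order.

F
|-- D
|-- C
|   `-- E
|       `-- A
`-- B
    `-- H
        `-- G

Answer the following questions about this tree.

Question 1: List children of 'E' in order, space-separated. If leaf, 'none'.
Node E's children (from adjacency): A

Answer: A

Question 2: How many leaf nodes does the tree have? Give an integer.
Answer: 3

Derivation:
Leaves (nodes with no children): A, D, G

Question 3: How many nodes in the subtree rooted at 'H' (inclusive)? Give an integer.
Subtree rooted at H contains: G, H
Count = 2

Answer: 2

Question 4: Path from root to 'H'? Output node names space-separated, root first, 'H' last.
Walk down from root: F -> B -> H

Answer: F B H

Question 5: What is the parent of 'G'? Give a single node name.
Scan adjacency: G appears as child of H

Answer: H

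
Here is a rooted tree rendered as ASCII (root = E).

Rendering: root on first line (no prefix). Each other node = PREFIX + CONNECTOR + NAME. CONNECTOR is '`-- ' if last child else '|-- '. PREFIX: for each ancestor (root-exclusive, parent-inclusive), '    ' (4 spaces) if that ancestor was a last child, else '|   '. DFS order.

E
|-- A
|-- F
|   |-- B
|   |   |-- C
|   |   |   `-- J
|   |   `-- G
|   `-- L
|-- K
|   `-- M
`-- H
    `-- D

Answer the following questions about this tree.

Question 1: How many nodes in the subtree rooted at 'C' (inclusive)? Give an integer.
Answer: 2

Derivation:
Subtree rooted at C contains: C, J
Count = 2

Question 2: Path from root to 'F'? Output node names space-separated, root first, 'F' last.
Walk down from root: E -> F

Answer: E F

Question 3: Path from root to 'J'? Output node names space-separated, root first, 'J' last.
Walk down from root: E -> F -> B -> C -> J

Answer: E F B C J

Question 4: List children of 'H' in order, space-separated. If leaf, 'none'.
Node H's children (from adjacency): D

Answer: D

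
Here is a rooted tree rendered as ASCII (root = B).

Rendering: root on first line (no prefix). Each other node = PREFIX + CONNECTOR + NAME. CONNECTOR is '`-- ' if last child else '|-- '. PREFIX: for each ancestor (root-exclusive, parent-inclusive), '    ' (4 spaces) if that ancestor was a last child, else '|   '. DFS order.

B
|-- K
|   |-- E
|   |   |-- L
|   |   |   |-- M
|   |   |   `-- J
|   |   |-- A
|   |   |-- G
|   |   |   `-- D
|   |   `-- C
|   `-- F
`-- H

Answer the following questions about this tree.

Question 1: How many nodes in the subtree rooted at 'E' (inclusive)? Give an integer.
Answer: 8

Derivation:
Subtree rooted at E contains: A, C, D, E, G, J, L, M
Count = 8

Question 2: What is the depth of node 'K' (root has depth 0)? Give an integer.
Answer: 1

Derivation:
Path from root to K: B -> K
Depth = number of edges = 1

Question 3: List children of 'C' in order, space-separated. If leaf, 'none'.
Node C's children (from adjacency): (leaf)

Answer: none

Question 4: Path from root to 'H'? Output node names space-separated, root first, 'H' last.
Walk down from root: B -> H

Answer: B H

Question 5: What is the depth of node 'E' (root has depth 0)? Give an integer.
Answer: 2

Derivation:
Path from root to E: B -> K -> E
Depth = number of edges = 2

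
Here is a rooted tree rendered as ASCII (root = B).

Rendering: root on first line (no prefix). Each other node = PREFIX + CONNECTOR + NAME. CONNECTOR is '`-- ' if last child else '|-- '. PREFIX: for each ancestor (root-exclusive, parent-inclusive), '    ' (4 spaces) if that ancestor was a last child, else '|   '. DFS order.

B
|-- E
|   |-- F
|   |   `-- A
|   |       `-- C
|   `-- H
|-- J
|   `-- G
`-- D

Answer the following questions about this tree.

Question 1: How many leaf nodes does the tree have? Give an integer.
Leaves (nodes with no children): C, D, G, H

Answer: 4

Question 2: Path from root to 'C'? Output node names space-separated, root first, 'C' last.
Walk down from root: B -> E -> F -> A -> C

Answer: B E F A C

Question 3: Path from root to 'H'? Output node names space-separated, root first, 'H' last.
Answer: B E H

Derivation:
Walk down from root: B -> E -> H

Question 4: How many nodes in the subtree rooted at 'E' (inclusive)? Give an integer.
Subtree rooted at E contains: A, C, E, F, H
Count = 5

Answer: 5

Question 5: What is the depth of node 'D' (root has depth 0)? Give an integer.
Answer: 1

Derivation:
Path from root to D: B -> D
Depth = number of edges = 1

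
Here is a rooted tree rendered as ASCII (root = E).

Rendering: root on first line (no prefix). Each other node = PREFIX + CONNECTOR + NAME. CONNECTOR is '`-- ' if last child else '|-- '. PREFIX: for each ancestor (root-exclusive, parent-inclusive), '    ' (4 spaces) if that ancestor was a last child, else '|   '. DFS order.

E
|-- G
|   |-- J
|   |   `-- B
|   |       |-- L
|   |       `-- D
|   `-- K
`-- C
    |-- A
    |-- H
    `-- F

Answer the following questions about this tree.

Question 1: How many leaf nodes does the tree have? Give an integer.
Answer: 6

Derivation:
Leaves (nodes with no children): A, D, F, H, K, L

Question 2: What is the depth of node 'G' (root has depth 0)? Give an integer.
Answer: 1

Derivation:
Path from root to G: E -> G
Depth = number of edges = 1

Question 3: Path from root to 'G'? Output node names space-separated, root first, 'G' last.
Walk down from root: E -> G

Answer: E G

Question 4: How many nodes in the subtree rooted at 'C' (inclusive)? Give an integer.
Answer: 4

Derivation:
Subtree rooted at C contains: A, C, F, H
Count = 4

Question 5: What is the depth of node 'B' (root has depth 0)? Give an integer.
Answer: 3

Derivation:
Path from root to B: E -> G -> J -> B
Depth = number of edges = 3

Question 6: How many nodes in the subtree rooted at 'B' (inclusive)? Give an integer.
Answer: 3

Derivation:
Subtree rooted at B contains: B, D, L
Count = 3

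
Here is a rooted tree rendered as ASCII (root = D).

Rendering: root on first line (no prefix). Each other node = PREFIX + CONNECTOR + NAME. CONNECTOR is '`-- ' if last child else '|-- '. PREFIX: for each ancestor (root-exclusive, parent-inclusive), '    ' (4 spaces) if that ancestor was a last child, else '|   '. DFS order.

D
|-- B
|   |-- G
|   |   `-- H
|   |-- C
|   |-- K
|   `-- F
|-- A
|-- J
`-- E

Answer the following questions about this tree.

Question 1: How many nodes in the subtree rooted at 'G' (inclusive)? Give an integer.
Answer: 2

Derivation:
Subtree rooted at G contains: G, H
Count = 2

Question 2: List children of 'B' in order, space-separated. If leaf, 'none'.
Node B's children (from adjacency): G, C, K, F

Answer: G C K F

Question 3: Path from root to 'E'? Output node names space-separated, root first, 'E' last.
Answer: D E

Derivation:
Walk down from root: D -> E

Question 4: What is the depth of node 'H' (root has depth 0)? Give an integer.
Path from root to H: D -> B -> G -> H
Depth = number of edges = 3

Answer: 3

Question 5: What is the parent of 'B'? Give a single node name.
Answer: D

Derivation:
Scan adjacency: B appears as child of D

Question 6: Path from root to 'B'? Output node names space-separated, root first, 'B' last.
Walk down from root: D -> B

Answer: D B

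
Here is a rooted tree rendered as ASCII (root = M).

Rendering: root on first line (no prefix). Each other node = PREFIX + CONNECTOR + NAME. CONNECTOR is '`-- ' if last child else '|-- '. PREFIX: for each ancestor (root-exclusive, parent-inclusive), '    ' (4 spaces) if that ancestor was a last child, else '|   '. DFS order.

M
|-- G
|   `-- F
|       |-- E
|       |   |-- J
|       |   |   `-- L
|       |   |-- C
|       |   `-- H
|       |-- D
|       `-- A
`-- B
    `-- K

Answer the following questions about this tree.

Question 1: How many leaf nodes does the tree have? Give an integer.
Leaves (nodes with no children): A, C, D, H, K, L

Answer: 6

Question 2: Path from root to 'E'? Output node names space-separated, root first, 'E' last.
Walk down from root: M -> G -> F -> E

Answer: M G F E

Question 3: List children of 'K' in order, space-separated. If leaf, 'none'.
Answer: none

Derivation:
Node K's children (from adjacency): (leaf)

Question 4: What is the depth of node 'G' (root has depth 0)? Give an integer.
Path from root to G: M -> G
Depth = number of edges = 1

Answer: 1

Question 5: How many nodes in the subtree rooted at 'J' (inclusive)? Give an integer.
Subtree rooted at J contains: J, L
Count = 2

Answer: 2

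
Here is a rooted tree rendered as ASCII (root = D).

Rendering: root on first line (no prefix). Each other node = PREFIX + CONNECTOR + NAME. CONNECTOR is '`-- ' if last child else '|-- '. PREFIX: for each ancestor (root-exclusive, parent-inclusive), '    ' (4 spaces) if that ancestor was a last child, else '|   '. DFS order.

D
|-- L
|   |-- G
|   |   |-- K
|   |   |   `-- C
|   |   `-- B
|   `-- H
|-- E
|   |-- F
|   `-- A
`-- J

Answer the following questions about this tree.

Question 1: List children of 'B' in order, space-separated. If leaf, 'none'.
Answer: none

Derivation:
Node B's children (from adjacency): (leaf)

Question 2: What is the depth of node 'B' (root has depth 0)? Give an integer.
Answer: 3

Derivation:
Path from root to B: D -> L -> G -> B
Depth = number of edges = 3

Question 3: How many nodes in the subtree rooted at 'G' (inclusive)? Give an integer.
Subtree rooted at G contains: B, C, G, K
Count = 4

Answer: 4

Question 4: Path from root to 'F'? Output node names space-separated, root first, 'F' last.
Answer: D E F

Derivation:
Walk down from root: D -> E -> F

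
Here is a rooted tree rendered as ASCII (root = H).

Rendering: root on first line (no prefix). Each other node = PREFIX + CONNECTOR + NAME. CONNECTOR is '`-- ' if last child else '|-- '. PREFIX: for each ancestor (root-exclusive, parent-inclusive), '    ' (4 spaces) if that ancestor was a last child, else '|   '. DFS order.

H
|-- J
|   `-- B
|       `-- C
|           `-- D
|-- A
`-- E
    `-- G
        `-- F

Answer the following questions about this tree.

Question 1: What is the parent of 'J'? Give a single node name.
Scan adjacency: J appears as child of H

Answer: H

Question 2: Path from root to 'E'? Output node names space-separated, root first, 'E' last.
Walk down from root: H -> E

Answer: H E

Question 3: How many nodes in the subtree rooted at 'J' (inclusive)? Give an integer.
Subtree rooted at J contains: B, C, D, J
Count = 4

Answer: 4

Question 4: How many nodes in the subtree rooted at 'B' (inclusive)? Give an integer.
Answer: 3

Derivation:
Subtree rooted at B contains: B, C, D
Count = 3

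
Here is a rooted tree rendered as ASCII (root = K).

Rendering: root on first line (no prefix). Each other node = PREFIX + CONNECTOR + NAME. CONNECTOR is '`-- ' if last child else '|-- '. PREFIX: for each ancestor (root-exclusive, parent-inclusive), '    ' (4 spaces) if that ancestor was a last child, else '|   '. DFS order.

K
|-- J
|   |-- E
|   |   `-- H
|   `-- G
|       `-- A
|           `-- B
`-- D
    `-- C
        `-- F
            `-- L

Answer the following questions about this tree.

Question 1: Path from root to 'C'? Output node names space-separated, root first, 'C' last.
Walk down from root: K -> D -> C

Answer: K D C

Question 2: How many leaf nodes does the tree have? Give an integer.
Answer: 3

Derivation:
Leaves (nodes with no children): B, H, L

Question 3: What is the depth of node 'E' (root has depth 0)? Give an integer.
Path from root to E: K -> J -> E
Depth = number of edges = 2

Answer: 2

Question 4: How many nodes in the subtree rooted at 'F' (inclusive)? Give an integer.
Answer: 2

Derivation:
Subtree rooted at F contains: F, L
Count = 2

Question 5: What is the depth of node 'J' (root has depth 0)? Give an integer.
Answer: 1

Derivation:
Path from root to J: K -> J
Depth = number of edges = 1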